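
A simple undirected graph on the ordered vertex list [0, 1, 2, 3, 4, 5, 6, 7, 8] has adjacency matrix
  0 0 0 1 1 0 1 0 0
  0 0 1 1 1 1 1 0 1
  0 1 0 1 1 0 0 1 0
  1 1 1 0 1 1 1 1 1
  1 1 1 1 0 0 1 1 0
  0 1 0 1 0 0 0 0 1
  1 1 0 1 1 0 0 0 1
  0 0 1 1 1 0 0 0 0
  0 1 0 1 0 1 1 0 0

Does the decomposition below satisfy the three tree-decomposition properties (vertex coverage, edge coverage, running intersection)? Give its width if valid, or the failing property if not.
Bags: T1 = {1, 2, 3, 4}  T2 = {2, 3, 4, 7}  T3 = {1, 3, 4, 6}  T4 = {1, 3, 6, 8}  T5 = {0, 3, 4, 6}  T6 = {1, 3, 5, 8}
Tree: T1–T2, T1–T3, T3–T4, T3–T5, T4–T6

Yes; width 3.

Vertex coverage: the bags together contain {0, 1, 2, 3, 4, 5, 6, 7, 8}, the full vertex set. Edge coverage: each edge of G has both endpoints in at least one bag. Running intersection: for every vertex, the bags containing it form a connected subtree. All three properties hold, so this is a valid tree decomposition of width max|bag| − 1 = 3, and hence tw(G) ≤ 3.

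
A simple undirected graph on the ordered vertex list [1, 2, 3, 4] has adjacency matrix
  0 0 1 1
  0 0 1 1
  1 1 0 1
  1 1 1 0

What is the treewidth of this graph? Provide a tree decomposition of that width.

Treewidth 2.
Bags: B1 = {1, 3, 4}  B2 = {2, 3, 4}
Tree: B1–B2

The largest bag has 3 vertices, giving width 2; this decomposition certifies tw(G) ≤ 2. On the other hand G contains the 3-clique {1, 3, 4}. A clique must lie in a single bag of any decomposition, so no decomposition can have width below 2. Hence tw(G) = 2 exactly.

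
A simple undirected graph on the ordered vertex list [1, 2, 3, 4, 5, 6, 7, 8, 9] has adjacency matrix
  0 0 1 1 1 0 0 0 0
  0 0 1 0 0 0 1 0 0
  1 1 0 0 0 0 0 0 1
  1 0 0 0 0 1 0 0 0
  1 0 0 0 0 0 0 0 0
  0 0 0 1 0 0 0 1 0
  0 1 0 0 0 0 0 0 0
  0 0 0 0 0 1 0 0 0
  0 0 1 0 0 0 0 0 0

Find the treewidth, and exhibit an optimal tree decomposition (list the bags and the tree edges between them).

Treewidth 1.
One optimal decomposition is:
Bags: B1 = {2, 3}  B2 = {1, 3}  B3 = {3, 9}  B4 = {1, 4}  B5 = {4, 6}  B6 = {1, 5}  B7 = {6, 8}  B8 = {2, 7}
Tree: B1–B2, B2–B3, B2–B4, B4–B5, B4–B6, B5–B7, B1–B8

Every bag has size at most 2, so the width is 2 − 1 = 1 and tw(G) ≤ 1. G has an edge, so its treewidth is at least 1. Combining the bounds, tw(G) = 1.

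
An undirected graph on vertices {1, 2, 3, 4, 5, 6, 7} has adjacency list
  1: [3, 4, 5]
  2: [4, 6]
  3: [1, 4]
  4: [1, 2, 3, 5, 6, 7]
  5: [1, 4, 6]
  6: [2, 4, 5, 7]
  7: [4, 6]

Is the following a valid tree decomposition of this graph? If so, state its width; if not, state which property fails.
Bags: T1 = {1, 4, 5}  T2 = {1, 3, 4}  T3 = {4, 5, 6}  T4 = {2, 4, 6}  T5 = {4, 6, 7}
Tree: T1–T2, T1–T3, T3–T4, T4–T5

Yes; width 2.

Vertex coverage: the bags together contain {1, 2, 3, 4, 5, 6, 7}, the full vertex set. Edge coverage: each edge of G has both endpoints in at least one bag. Running intersection: for every vertex, the bags containing it form a connected subtree. All three properties hold, so this is a valid tree decomposition of width max|bag| − 1 = 2, and hence tw(G) ≤ 2.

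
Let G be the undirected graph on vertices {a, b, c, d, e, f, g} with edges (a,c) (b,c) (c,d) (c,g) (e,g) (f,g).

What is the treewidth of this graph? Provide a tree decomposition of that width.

Each bag holds 2 vertices, so the decomposition has width 1, which upper-bounds the treewidth. Any graph with an edge has treewidth ≥ 1, and G has the edge c–g. Hence tw(G) = 1 exactly.

Treewidth 1.
One optimal decomposition is:
Bags: B1 = {c, g}  B2 = {f, g}  B3 = {b, c}  B4 = {a, c}  B5 = {c, d}  B6 = {e, g}
Tree: B1–B2, B1–B3, B1–B4, B4–B5, B2–B6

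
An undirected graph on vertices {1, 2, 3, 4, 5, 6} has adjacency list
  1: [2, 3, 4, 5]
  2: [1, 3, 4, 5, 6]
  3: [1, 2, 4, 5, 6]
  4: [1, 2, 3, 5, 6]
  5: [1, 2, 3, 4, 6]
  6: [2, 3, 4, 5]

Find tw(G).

A width-4 tree decomposition is:
Bags: B1 = {1, 2, 3, 4, 5}  B2 = {2, 3, 4, 5, 6}
Tree: B1–B2
Every bag has size at most 5, so the width is 5 − 1 = 4 and tw(G) ≤ 4. Conversely, {1, 2, 3, 4, 5} is a clique of size 5, and the vertices of any clique must share a bag in every tree decomposition; so some bag has ≥ 5 vertices and tw(G) ≥ 4. The upper and lower bounds meet at 4, so that is the treewidth.

4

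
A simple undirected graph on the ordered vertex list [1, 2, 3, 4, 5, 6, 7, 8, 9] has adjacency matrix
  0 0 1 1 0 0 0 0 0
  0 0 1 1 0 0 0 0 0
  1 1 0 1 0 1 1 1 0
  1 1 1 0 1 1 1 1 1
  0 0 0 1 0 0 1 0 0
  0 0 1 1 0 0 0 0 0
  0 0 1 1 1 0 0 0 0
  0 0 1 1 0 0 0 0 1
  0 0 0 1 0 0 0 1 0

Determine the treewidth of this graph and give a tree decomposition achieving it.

Treewidth 2.
One optimal decomposition is:
Bags: B1 = {2, 3, 4}  B2 = {3, 4, 7}  B3 = {3, 4, 6}  B4 = {4, 5, 7}  B5 = {3, 4, 8}  B6 = {1, 3, 4}  B7 = {4, 8, 9}
Tree: B1–B2, B2–B3, B2–B4, B1–B5, B5–B6, B5–B7

Each bag holds 3 vertices, so the decomposition has width 2, which upper-bounds the treewidth. On the other hand G contains the 3-clique {4, 8, 9}. A clique must lie in a single bag of any decomposition, so no decomposition can have width below 2. The upper and lower bounds meet at 2, so that is the treewidth.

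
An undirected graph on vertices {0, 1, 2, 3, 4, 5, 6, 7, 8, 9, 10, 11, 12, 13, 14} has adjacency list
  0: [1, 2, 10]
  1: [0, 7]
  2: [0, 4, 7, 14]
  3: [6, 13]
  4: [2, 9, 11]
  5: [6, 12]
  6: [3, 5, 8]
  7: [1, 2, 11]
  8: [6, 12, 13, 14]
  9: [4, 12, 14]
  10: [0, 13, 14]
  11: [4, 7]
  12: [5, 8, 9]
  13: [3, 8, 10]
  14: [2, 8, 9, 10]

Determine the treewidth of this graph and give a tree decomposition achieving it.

Treewidth 3.
Bags: B1 = {1, 4, 7, 11}  B2 = {1, 2, 4, 7}  B3 = {0, 1, 2, 4}  B4 = {0, 2, 4, 9}  B5 = {0, 2, 9, 14}  B6 = {0, 9, 10, 14}  B7 = {9, 10, 12, 14}  B8 = {8, 10, 12, 14}  B9 = {8, 10, 12, 13}  B10 = {5, 8, 12, 13}  B11 = {5, 6, 8, 13}  B12 = {3, 5, 6, 13}
Tree: B1–B2, B2–B3, B3–B4, B4–B5, B5–B6, B6–B7, B7–B8, B8–B9, B9–B10, B10–B11, B11–B12

The largest bag has 4 vertices, giving width 3; this decomposition certifies tw(G) ≤ 3. For the lower bound: the 4 vertex sets {1,7,11}, {4}, {2}, {0,9,10,14} are disjoint, each induces a connected subgraph, and every pair is joined by at least one edge of G. Contracting each set to a single vertex therefore yields K_{4} as a minor, and since treewidth is minor-monotone, tw(G) ≥ tw(K_{4}) = 3. Combining the bounds, tw(G) = 3.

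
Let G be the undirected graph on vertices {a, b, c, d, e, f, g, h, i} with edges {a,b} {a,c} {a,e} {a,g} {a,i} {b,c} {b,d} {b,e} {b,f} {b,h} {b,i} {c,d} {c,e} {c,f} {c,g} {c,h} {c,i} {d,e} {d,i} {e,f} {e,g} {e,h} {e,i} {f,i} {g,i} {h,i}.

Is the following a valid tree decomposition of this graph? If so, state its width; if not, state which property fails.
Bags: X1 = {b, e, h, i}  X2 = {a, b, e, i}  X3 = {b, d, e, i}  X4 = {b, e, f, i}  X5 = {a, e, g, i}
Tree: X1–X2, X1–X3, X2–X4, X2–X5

A tree decomposition must satisfy three properties: every vertex lies in some bag; for every edge, both endpoints lie together in some bag; and for every vertex, the bags containing it form a connected subtree. Here vertex c appears in no bag, so the decomposition is invalid.

No — vertex c appears in no bag.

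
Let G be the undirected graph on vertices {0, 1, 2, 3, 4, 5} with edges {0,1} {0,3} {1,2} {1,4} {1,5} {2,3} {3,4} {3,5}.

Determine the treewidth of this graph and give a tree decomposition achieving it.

Treewidth 2.
Bags: B1 = {1, 3, 5}  B2 = {0, 1, 3}  B3 = {1, 3, 4}  B4 = {1, 2, 3}
Tree: B1–B2, B2–B3, B3–B4

Every bag has size at most 3, so the width is 3 − 1 = 2 and tw(G) ≤ 2. For the lower bound, G contains the cycle 5–1–0–3–5, so G is not a forest; only forests have treewidth ≤ 1, hence tw(G) ≥ 2. The upper and lower bounds meet at 2, so that is the treewidth.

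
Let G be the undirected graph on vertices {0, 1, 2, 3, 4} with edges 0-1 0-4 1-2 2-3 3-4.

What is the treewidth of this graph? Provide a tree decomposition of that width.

Every bag has size at most 3, so the width is 3 − 1 = 2 and tw(G) ≤ 2. Since 0–1–2–3–4–0 is a cycle in G, G is not acyclic. Forests are exactly the graphs of treewidth ≤ 1, so tw(G) ≥ 2. Therefore the treewidth is 2.

Treewidth 2.
One optimal decomposition is:
Bags: B1 = {0, 1, 2}  B2 = {0, 2, 3}  B3 = {0, 3, 4}
Tree: B1–B2, B2–B3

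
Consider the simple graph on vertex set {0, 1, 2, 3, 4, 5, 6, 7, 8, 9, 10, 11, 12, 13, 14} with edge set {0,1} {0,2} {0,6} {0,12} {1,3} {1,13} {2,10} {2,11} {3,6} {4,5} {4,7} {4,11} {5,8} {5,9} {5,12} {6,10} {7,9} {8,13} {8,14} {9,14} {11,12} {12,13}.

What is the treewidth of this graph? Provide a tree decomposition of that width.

Each bag holds 4 vertices, so the decomposition has width 3, which upper-bounds the treewidth. For the lower bound: the 4 vertex sets {3,6,10}, {2}, {0}, {1,11,12,13} are disjoint, each induces a connected subgraph, and every pair is joined by at least one edge of G. Contracting each set to a single vertex therefore yields K_{4} as a minor, and since treewidth is minor-monotone, tw(G) ≥ tw(K_{4}) = 3. The upper and lower bounds meet at 3, so that is the treewidth.

Treewidth 3.
Bags: B1 = {2, 3, 6, 10}  B2 = {0, 2, 3, 6}  B3 = {0, 1, 2, 3}  B4 = {0, 1, 2, 11}  B5 = {0, 1, 11, 12}  B6 = {1, 11, 12, 13}  B7 = {4, 11, 12, 13}  B8 = {4, 5, 12, 13}  B9 = {4, 5, 8, 13}  B10 = {4, 5, 7, 8}  B11 = {5, 7, 8, 9}  B12 = {7, 8, 9, 14}
Tree: B1–B2, B2–B3, B3–B4, B4–B5, B5–B6, B6–B7, B7–B8, B8–B9, B9–B10, B10–B11, B11–B12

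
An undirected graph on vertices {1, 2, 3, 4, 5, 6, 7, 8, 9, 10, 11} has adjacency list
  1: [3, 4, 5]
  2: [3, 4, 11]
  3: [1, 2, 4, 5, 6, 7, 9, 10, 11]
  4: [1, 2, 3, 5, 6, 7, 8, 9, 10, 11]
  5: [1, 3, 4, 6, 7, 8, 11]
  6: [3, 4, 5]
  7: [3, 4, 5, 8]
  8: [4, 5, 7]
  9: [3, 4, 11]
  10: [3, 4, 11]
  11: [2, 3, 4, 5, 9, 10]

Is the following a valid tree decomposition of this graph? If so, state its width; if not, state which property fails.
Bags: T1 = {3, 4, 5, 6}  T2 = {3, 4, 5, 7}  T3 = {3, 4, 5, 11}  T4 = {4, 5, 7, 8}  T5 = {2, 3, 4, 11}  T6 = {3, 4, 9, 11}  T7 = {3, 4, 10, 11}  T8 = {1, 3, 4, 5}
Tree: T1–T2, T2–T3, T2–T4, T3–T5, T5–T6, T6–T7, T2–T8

Yes; width 3.

Every vertex of G appears in some bag (union = {1, 2, 3, 4, 5, 6, 7, 8, 9, 10, 11}); every edge is covered by a bag; and for each vertex v the set of bags containing v is connected in the bag tree. The decomposition is therefore valid. The largest bag has 4 vertices, so the width is 3.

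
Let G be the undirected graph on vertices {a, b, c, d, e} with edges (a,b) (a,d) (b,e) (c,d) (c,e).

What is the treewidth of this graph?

A width-2 tree decomposition is:
Bags: B1 = {a, b, e}  B2 = {a, c, e}  B3 = {a, c, d}
Tree: B1–B2, B2–B3
The largest bag has 3 vertices, giving width 2; this decomposition certifies tw(G) ≤ 2. For the lower bound, G contains the cycle a–b–e–c–d–a, so G is not a forest; only forests have treewidth ≤ 1, hence tw(G) ≥ 2. Hence tw(G) = 2 exactly.

2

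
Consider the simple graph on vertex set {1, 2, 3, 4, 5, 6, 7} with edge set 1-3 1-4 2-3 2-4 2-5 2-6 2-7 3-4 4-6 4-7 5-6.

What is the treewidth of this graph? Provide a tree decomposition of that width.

The largest bag has 3 vertices, giving width 2; this decomposition certifies tw(G) ≤ 2. Conversely, {1, 3, 4} is a clique of size 3, and the vertices of any clique must share a bag in every tree decomposition; so some bag has ≥ 3 vertices and tw(G) ≥ 2. Therefore the treewidth is 2.

Treewidth 2.
One such decomposition:
Bags: B1 = {2, 4, 6}  B2 = {2, 4, 7}  B3 = {2, 3, 4}  B4 = {2, 5, 6}  B5 = {1, 3, 4}
Tree: B1–B2, B1–B3, B1–B4, B3–B5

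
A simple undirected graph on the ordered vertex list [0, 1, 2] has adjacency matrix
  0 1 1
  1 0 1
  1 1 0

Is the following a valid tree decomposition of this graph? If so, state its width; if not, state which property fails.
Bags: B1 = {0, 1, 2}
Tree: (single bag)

Every vertex of G appears in some bag (union = {0, 1, 2}); every edge is covered by a bag; and for each vertex v the set of bags containing v is connected in the bag tree. The decomposition is therefore valid. The largest bag has 3 vertices, so the width is 2.

Yes; width 2.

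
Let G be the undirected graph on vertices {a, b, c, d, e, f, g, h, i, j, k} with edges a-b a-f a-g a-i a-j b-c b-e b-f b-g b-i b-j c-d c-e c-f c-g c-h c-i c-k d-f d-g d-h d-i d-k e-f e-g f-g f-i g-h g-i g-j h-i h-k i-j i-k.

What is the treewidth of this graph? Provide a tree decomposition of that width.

Every bag has size at most 5, so the width is 5 − 1 = 4 and tw(G) ≤ 4. Conversely, {b, c, e, f, g} is a clique of size 5, and the vertices of any clique must share a bag in every tree decomposition; so some bag has ≥ 5 vertices and tw(G) ≥ 4. The upper and lower bounds meet at 4, so that is the treewidth.

Treewidth 4.
One optimal decomposition is:
Bags: B1 = {b, c, f, g, i}  B2 = {b, c, e, f, g}  B3 = {c, d, f, g, i}  B4 = {a, b, f, g, i}  B5 = {a, b, g, i, j}  B6 = {c, d, g, h, i}  B7 = {c, d, h, i, k}
Tree: B1–B2, B1–B3, B1–B4, B4–B5, B3–B6, B6–B7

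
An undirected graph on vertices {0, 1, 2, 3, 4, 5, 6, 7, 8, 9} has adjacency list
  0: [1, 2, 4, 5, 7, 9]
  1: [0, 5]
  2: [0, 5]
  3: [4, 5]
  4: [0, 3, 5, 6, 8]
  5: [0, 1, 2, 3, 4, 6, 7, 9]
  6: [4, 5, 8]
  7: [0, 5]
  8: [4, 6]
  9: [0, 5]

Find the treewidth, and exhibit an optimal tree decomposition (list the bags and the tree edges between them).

Treewidth 2.
One optimal decomposition is:
Bags: B1 = {0, 4, 5}  B2 = {0, 5, 9}  B3 = {4, 5, 6}  B4 = {3, 4, 5}  B5 = {4, 6, 8}  B6 = {0, 5, 7}  B7 = {0, 2, 5}  B8 = {0, 1, 5}
Tree: B1–B2, B1–B3, B1–B4, B3–B5, B1–B6, B1–B7, B7–B8

Every bag has size at most 3, so the width is 3 − 1 = 2 and tw(G) ≤ 2. Conversely, {4, 6, 8} is a clique of size 3, and the vertices of any clique must share a bag in every tree decomposition; so some bag has ≥ 3 vertices and tw(G) ≥ 2. Combining the bounds, tw(G) = 2.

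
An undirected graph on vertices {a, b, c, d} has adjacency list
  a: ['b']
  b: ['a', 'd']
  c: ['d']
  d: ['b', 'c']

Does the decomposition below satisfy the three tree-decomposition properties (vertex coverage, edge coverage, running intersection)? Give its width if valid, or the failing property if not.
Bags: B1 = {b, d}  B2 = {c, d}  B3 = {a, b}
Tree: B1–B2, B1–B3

Yes; width 1.

Checking the three conditions: (i) the bags cover all of {a, b, c, d}; (ii) for each edge, some bag contains both endpoints; (iii) the bags containing any fixed vertex form a subtree. All hold, so the decomposition is valid with width 2 − 1 = 1.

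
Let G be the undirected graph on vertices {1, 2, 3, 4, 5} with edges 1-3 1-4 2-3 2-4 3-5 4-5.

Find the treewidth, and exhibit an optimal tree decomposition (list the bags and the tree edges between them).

Every bag has size at most 3, so the width is 3 − 1 = 2 and tw(G) ≤ 2. For the lower bound, G contains the cycle 5–4–1–3–5, so G is not a forest; only forests have treewidth ≤ 1, hence tw(G) ≥ 2. Therefore the treewidth is 2.

Treewidth 2.
Bags: B1 = {3, 4, 5}  B2 = {1, 3, 4}  B3 = {2, 3, 4}
Tree: B1–B2, B2–B3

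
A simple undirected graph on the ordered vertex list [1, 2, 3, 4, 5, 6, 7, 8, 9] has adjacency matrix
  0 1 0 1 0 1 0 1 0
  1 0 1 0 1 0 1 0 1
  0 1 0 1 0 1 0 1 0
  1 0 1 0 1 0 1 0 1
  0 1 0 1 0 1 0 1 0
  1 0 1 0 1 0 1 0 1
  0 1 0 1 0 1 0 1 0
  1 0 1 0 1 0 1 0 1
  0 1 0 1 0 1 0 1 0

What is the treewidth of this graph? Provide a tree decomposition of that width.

The largest bag has 5 vertices, giving width 4; this decomposition certifies tw(G) ≤ 4. For the lower bound: the 5 vertex sets {2,5}, {3,8}, {1,6}, {4}, {9} are disjoint, each induces a connected subgraph, and every pair is joined by at least one edge of G. Contracting each set to a single vertex therefore yields K_{5} as a minor, and since treewidth is minor-monotone, tw(G) ≥ tw(K_{5}) = 4. Combining the bounds, tw(G) = 4.

Treewidth 4.
One optimal decomposition is:
Bags: B1 = {2, 4, 5, 6, 8}  B2 = {2, 3, 4, 6, 8}  B3 = {1, 2, 4, 6, 8}  B4 = {2, 4, 6, 8, 9}  B5 = {2, 4, 6, 7, 8}
Tree: B1–B2, B2–B3, B3–B4, B4–B5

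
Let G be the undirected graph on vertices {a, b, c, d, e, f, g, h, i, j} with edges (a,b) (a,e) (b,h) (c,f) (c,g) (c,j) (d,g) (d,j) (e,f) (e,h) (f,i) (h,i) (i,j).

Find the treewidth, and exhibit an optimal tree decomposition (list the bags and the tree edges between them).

Treewidth 2.
One such decomposition:
Bags: B1 = {a, b, e}  B2 = {b, e, h}  B3 = {e, f, h}  B4 = {f, h, i}  B5 = {c, f, i}  B6 = {c, i, j}  B7 = {c, g, j}  B8 = {d, g, j}
Tree: B1–B2, B2–B3, B3–B4, B4–B5, B5–B6, B6–B7, B7–B8

The largest bag has 3 vertices, giving width 2; this decomposition certifies tw(G) ≤ 2. Since a–b–h–e–a is a cycle in G, G is not acyclic. Forests are exactly the graphs of treewidth ≤ 1, so tw(G) ≥ 2. The upper and lower bounds meet at 2, so that is the treewidth.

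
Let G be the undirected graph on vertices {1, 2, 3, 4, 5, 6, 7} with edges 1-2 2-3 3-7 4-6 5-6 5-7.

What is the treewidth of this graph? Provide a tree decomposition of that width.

The largest bag has 2 vertices, giving width 1; this decomposition certifies tw(G) ≤ 1. Since G has at least one edge (e.g. 4–6), it is not an edgeless graph, so tw(G) ≥ 1. Hence tw(G) = 1 exactly.

Treewidth 1.
Bags: B1 = {4, 6}  B2 = {5, 6}  B3 = {5, 7}  B4 = {3, 7}  B5 = {2, 3}  B6 = {1, 2}
Tree: B1–B2, B2–B3, B3–B4, B4–B5, B5–B6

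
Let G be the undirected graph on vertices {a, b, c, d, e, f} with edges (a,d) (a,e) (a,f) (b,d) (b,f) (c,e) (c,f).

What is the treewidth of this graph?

2

A width-2 tree decomposition is:
Bags: B1 = {b, d, f}  B2 = {a, d, f}  B3 = {a, c, f}  B4 = {a, c, e}
Tree: B1–B2, B2–B3, B3–B4
Every bag has size at most 3, so the width is 3 − 1 = 2 and tw(G) ≤ 2. Since b–d–a–f–b is a cycle in G, G is not acyclic. Forests are exactly the graphs of treewidth ≤ 1, so tw(G) ≥ 2. Therefore the treewidth is 2.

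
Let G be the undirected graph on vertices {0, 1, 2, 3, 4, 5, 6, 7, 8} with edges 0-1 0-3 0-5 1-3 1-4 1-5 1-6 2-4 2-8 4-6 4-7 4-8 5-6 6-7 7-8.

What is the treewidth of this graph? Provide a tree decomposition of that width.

Each bag holds 3 vertices, so the decomposition has width 2, which upper-bounds the treewidth. Conversely, {2, 4, 8} is a clique of size 3, and the vertices of any clique must share a bag in every tree decomposition; so some bag has ≥ 3 vertices and tw(G) ≥ 2. Combining the bounds, tw(G) = 2.

Treewidth 2.
One optimal decomposition is:
Bags: B1 = {0, 1, 5}  B2 = {1, 5, 6}  B3 = {1, 4, 6}  B4 = {4, 6, 7}  B5 = {4, 7, 8}  B6 = {2, 4, 8}  B7 = {0, 1, 3}
Tree: B1–B2, B2–B3, B3–B4, B4–B5, B5–B6, B1–B7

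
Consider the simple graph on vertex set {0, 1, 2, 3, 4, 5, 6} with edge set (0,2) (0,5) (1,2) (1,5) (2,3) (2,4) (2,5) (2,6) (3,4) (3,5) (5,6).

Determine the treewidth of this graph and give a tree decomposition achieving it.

Treewidth 2.
Bags: B1 = {2, 3, 4}  B2 = {2, 3, 5}  B3 = {2, 5, 6}  B4 = {0, 2, 5}  B5 = {1, 2, 5}
Tree: B1–B2, B2–B3, B2–B4, B3–B5

The largest bag has 3 vertices, giving width 2; this decomposition certifies tw(G) ≤ 2. On the other hand G contains the 3-clique {2, 3, 4}. A clique must lie in a single bag of any decomposition, so no decomposition can have width below 2. The upper and lower bounds meet at 2, so that is the treewidth.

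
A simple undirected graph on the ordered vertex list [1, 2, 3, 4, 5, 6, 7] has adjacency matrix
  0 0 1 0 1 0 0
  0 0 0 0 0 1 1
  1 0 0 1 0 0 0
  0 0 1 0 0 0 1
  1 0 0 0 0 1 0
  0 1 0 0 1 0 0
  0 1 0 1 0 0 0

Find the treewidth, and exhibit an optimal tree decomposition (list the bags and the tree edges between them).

Every bag has size at most 3, so the width is 3 − 1 = 2 and tw(G) ≤ 2. The edges 2–6–5–1–3–4–7–2 form a cycle, so G is not a tree and its treewidth is at least 2. The upper and lower bounds meet at 2, so that is the treewidth.

Treewidth 2.
Bags: B1 = {2, 5, 6}  B2 = {1, 2, 5}  B3 = {1, 2, 3}  B4 = {2, 3, 4}  B5 = {2, 4, 7}
Tree: B1–B2, B2–B3, B3–B4, B4–B5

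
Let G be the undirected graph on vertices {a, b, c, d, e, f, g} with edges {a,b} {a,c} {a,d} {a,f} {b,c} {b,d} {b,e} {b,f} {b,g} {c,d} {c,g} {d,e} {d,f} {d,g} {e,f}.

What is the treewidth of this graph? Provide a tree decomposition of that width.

Treewidth 3.
Bags: B1 = {a, b, c, d}  B2 = {a, b, d, f}  B3 = {b, d, e, f}  B4 = {b, c, d, g}
Tree: B1–B2, B2–B3, B1–B4

Every bag has size at most 4, so the width is 4 − 1 = 3 and tw(G) ≤ 3. On the other hand G contains the 4-clique {b, c, d, g}. A clique must lie in a single bag of any decomposition, so no decomposition can have width below 3. Combining the bounds, tw(G) = 3.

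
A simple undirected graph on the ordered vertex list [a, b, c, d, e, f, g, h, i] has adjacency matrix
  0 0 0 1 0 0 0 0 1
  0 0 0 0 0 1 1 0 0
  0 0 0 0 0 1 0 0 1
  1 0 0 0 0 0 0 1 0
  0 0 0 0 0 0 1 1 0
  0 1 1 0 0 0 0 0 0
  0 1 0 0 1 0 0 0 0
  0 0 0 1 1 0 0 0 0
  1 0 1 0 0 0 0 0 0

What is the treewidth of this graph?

A width-2 tree decomposition is:
Bags: B1 = {b, c, f}  B2 = {b, c, g}  B3 = {c, e, g}  B4 = {c, e, h}  B5 = {c, d, h}  B6 = {a, c, d}  B7 = {a, c, i}
Tree: B1–B2, B2–B3, B3–B4, B4–B5, B5–B6, B6–B7
Each bag holds 3 vertices, so the decomposition has width 2, which upper-bounds the treewidth. Since c–f–b–g–e–h–d–a–i–c is a cycle in G, G is not acyclic. Forests are exactly the graphs of treewidth ≤ 1, so tw(G) ≥ 2. Therefore the treewidth is 2.

2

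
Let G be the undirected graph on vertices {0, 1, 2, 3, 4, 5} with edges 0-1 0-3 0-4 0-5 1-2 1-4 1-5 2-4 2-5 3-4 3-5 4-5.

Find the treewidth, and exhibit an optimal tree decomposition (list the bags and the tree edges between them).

Each bag holds 4 vertices, so the decomposition has width 3, which upper-bounds the treewidth. For the lower bound, the 4 vertices {0, 1, 4, 5} are pairwise adjacent, and any tree decomposition puts a clique entirely inside one bag — forcing width ≥ 3. The upper and lower bounds meet at 3, so that is the treewidth.

Treewidth 3.
One such decomposition:
Bags: B1 = {0, 1, 4, 5}  B2 = {0, 3, 4, 5}  B3 = {1, 2, 4, 5}
Tree: B1–B2, B1–B3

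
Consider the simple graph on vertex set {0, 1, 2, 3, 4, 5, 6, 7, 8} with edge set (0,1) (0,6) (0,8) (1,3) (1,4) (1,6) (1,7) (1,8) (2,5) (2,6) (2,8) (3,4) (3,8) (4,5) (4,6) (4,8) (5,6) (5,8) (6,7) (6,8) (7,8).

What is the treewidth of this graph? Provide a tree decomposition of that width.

Treewidth 3.
Bags: B1 = {1, 6, 7, 8}  B2 = {1, 4, 6, 8}  B3 = {1, 3, 4, 8}  B4 = {0, 1, 6, 8}  B5 = {4, 5, 6, 8}  B6 = {2, 5, 6, 8}
Tree: B1–B2, B2–B3, B1–B4, B2–B5, B5–B6

Every bag has size at most 4, so the width is 4 − 1 = 3 and tw(G) ≤ 3. On the other hand G contains the 4-clique {1, 3, 4, 8}. A clique must lie in a single bag of any decomposition, so no decomposition can have width below 3. Hence tw(G) = 3 exactly.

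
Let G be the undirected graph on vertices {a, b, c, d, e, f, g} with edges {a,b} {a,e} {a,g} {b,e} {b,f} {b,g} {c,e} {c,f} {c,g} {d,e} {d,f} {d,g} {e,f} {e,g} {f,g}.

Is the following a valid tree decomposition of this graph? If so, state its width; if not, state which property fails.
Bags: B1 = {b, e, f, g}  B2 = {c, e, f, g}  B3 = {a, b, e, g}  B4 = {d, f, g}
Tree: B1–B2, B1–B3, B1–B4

A tree decomposition must satisfy three properties: every vertex lies in some bag; for every edge, both endpoints lie together in some bag; and for every vertex, the bags containing it form a connected subtree. Here edge (e,d) lies in no bag, so the decomposition is invalid.

No — edge (e,d) lies in no bag.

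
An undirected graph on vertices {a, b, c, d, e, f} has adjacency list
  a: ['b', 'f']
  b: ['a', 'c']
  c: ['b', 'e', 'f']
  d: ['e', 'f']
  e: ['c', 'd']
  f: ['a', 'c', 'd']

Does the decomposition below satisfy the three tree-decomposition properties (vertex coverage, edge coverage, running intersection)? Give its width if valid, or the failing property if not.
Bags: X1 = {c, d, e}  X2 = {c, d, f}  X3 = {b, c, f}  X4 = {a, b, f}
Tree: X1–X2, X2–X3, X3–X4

Every vertex of G appears in some bag (union = {a, b, c, d, e, f}); every edge is covered by a bag; and for each vertex v the set of bags containing v is connected in the bag tree. The decomposition is therefore valid. The largest bag has 3 vertices, so the width is 2.

Yes; width 2.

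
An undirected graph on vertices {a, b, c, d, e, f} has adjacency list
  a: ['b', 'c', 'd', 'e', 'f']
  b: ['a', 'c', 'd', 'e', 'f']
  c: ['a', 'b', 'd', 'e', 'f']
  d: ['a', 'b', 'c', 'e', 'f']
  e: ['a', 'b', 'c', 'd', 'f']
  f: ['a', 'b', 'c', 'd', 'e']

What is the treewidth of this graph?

5

A width-5 tree decomposition is:
Bags: B1 = {a, b, c, d, e, f}
Tree: (single bag)
With just one bag of size 6, the width is 6 − 1 = 5, so tw(G) ≤ 5. For the lower bound, the 6 vertices {a, b, c, d, e, f} are pairwise adjacent, and any tree decomposition puts a clique entirely inside one bag — forcing width ≥ 5. Combining the bounds, tw(G) = 5.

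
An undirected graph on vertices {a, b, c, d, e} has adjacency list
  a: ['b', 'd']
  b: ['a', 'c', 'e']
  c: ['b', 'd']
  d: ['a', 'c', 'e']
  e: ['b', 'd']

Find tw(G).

A width-2 tree decomposition is:
Bags: B1 = {b, c, d}  B2 = {b, d, e}  B3 = {a, b, d}
Tree: B1–B2, B2–B3
Every bag has size at most 3, so the width is 3 − 1 = 2 and tw(G) ≤ 2. Since c–d–e–b–c is a cycle in G, G is not acyclic. Forests are exactly the graphs of treewidth ≤ 1, so tw(G) ≥ 2. Therefore the treewidth is 2.

2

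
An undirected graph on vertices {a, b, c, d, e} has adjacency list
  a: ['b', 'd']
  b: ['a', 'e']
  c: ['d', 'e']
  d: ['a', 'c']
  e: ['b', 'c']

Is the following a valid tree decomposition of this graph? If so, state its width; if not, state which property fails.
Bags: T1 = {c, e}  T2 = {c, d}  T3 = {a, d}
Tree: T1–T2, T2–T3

No — vertex b appears in no bag.

A tree decomposition must satisfy three properties: every vertex lies in some bag; for every edge, both endpoints lie together in some bag; and for every vertex, the bags containing it form a connected subtree. Here vertex b appears in no bag, so the decomposition is invalid.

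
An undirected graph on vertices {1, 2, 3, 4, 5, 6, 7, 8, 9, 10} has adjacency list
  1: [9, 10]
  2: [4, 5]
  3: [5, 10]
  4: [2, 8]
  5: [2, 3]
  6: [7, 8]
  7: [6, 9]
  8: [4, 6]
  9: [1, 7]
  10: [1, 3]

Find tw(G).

A width-2 tree decomposition is:
Bags: B1 = {6, 7, 9}  B2 = {6, 8, 9}  B3 = {4, 8, 9}  B4 = {2, 4, 9}  B5 = {2, 5, 9}  B6 = {3, 5, 9}  B7 = {3, 9, 10}  B8 = {1, 9, 10}
Tree: B1–B2, B2–B3, B3–B4, B4–B5, B5–B6, B6–B7, B7–B8
Every bag has size at most 3, so the width is 3 − 1 = 2 and tw(G) ≤ 2. Since 9–7–6–8–4–2–5–3–10–1–9 is a cycle in G, G is not acyclic. Forests are exactly the graphs of treewidth ≤ 1, so tw(G) ≥ 2. Hence tw(G) = 2 exactly.

2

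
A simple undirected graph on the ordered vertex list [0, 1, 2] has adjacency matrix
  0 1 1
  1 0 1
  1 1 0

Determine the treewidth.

A width-2 tree decomposition is:
Bags: B1 = {0, 1, 2}
Tree: (single bag)
With just one bag of size 3, the width is 3 − 1 = 2, so tw(G) ≤ 2. Conversely, {0, 1, 2} is a clique of size 3, and the vertices of any clique must share a bag in every tree decomposition; so some bag has ≥ 3 vertices and tw(G) ≥ 2. Combining the bounds, tw(G) = 2.

2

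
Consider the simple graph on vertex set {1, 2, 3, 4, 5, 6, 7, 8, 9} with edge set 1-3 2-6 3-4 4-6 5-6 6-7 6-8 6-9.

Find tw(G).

A width-1 tree decomposition is:
Bags: B1 = {6, 9}  B2 = {4, 6}  B3 = {2, 6}  B4 = {6, 7}  B5 = {3, 4}  B6 = {6, 8}  B7 = {5, 6}  B8 = {1, 3}
Tree: B1–B2, B1–B3, B3–B4, B2–B5, B1–B6, B2–B7, B5–B8
Every bag has size at most 2, so the width is 2 − 1 = 1 and tw(G) ≤ 1. Any graph with an edge has treewidth ≥ 1, and G has the edge 9–6. Combining the bounds, tw(G) = 1.

1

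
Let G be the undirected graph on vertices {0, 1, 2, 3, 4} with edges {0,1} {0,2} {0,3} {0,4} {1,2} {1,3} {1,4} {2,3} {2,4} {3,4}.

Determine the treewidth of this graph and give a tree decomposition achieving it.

With just one bag of size 5, the width is 5 − 1 = 4, so tw(G) ≤ 4. Conversely, {0, 1, 2, 3, 4} is a clique of size 5, and the vertices of any clique must share a bag in every tree decomposition; so some bag has ≥ 5 vertices and tw(G) ≥ 4. Combining the bounds, tw(G) = 4.

Treewidth 4.
One optimal decomposition is:
Bags: B1 = {0, 1, 2, 3, 4}
Tree: (single bag)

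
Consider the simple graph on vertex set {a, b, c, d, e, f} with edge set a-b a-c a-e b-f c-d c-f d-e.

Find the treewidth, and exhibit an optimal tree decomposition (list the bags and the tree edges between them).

The largest bag has 3 vertices, giving width 2; this decomposition certifies tw(G) ≤ 2. Since f–b–a–c–f is a cycle in G, G is not acyclic. Forests are exactly the graphs of treewidth ≤ 1, so tw(G) ≥ 2. The upper and lower bounds meet at 2, so that is the treewidth.

Treewidth 2.
One such decomposition:
Bags: B1 = {b, c, f}  B2 = {a, b, c}  B3 = {a, c, d}  B4 = {a, d, e}
Tree: B1–B2, B2–B3, B3–B4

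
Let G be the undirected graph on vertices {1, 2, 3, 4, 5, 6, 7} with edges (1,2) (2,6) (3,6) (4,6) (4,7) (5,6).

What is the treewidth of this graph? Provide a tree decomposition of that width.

The largest bag has 2 vertices, giving width 1; this decomposition certifies tw(G) ≤ 1. Since G has at least one edge (e.g. 6–4), it is not an edgeless graph, so tw(G) ≥ 1. Therefore the treewidth is 1.

Treewidth 1.
One such decomposition:
Bags: B1 = {4, 6}  B2 = {2, 6}  B3 = {3, 6}  B4 = {5, 6}  B5 = {1, 2}  B6 = {4, 7}
Tree: B1–B2, B1–B3, B2–B4, B2–B5, B1–B6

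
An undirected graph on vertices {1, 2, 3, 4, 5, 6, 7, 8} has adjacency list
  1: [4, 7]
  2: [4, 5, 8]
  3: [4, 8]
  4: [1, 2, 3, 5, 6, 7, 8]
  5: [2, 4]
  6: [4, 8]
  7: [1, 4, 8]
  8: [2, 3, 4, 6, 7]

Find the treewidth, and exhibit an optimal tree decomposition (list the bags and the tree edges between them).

Treewidth 2.
One optimal decomposition is:
Bags: B1 = {3, 4, 8}  B2 = {2, 4, 8}  B3 = {4, 7, 8}  B4 = {4, 6, 8}  B5 = {1, 4, 7}  B6 = {2, 4, 5}
Tree: B1–B2, B1–B3, B1–B4, B3–B5, B2–B6

Every bag has size at most 3, so the width is 3 − 1 = 2 and tw(G) ≤ 2. On the other hand G contains the 3-clique {2, 4, 8}. A clique must lie in a single bag of any decomposition, so no decomposition can have width below 2. The upper and lower bounds meet at 2, so that is the treewidth.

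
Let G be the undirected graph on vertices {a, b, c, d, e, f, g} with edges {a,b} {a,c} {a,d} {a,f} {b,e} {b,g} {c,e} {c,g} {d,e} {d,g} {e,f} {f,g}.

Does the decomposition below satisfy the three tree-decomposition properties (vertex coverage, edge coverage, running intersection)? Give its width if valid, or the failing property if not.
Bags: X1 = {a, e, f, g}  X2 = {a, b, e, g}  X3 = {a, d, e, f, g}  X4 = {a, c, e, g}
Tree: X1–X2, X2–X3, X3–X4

A tree decomposition must satisfy three properties: every vertex lies in some bag; for every edge, both endpoints lie together in some bag; and for every vertex, the bags containing it form a connected subtree. Here bags containing vertex f are not connected in the tree, so the decomposition is invalid.

No — bags containing vertex f are not connected in the tree.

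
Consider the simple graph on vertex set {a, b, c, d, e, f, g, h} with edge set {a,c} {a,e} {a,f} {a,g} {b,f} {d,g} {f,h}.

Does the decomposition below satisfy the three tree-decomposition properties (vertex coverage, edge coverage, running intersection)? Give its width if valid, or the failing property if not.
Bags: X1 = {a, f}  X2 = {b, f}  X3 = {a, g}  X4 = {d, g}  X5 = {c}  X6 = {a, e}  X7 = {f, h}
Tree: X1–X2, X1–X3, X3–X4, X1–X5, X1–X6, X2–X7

A tree decomposition must satisfy three properties: every vertex lies in some bag; for every edge, both endpoints lie together in some bag; and for every vertex, the bags containing it form a connected subtree. Here edge (a,c) lies in no bag, so the decomposition is invalid.

No — edge (a,c) lies in no bag.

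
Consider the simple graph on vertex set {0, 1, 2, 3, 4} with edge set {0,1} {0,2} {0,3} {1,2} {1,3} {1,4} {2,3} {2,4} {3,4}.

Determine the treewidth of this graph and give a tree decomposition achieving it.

Treewidth 3.
Bags: B1 = {1, 2, 3, 4}  B2 = {0, 1, 2, 3}
Tree: B1–B2

Every bag has size at most 4, so the width is 4 − 1 = 3 and tw(G) ≤ 3. On the other hand G contains the 4-clique {0, 1, 2, 3}. A clique must lie in a single bag of any decomposition, so no decomposition can have width below 3. Hence tw(G) = 3 exactly.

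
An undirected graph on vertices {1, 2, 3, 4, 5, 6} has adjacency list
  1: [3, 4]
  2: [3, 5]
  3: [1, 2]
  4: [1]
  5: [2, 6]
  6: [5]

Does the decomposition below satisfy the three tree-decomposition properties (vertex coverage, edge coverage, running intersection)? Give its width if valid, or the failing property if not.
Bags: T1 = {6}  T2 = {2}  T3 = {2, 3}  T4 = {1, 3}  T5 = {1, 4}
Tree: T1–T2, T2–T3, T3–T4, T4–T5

No — vertex 5 appears in no bag.

A tree decomposition must satisfy three properties: every vertex lies in some bag; for every edge, both endpoints lie together in some bag; and for every vertex, the bags containing it form a connected subtree. Here vertex 5 appears in no bag, so the decomposition is invalid.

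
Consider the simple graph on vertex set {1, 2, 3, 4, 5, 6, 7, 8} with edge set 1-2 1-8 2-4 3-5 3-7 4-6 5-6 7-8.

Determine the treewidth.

2

A width-2 tree decomposition is:
Bags: B1 = {3, 5, 7}  B2 = {5, 7, 8}  B3 = {1, 5, 8}  B4 = {1, 2, 5}  B5 = {2, 4, 5}  B6 = {4, 5, 6}
Tree: B1–B2, B2–B3, B3–B4, B4–B5, B5–B6
Each bag holds 3 vertices, so the decomposition has width 2, which upper-bounds the treewidth. For the lower bound, G contains the cycle 5–3–7–8–1–2–4–6–5, so G is not a forest; only forests have treewidth ≤ 1, hence tw(G) ≥ 2. Combining the bounds, tw(G) = 2.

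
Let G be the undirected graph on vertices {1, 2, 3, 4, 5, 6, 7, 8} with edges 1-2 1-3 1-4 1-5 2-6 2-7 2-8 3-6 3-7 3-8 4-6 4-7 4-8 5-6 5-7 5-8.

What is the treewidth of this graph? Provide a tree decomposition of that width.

Treewidth 4.
One such decomposition:
Bags: B1 = {1, 2, 6, 7, 8}  B2 = {1, 5, 6, 7, 8}  B3 = {1, 3, 6, 7, 8}  B4 = {1, 4, 6, 7, 8}
Tree: B1–B2, B2–B3, B3–B4

The largest bag has 5 vertices, giving width 4; this decomposition certifies tw(G) ≤ 4. For the lower bound: the 5 vertex sets {1,2}, {5,7}, {3,8}, {6}, {4} are disjoint, each induces a connected subgraph, and every pair is joined by at least one edge of G. Contracting each set to a single vertex therefore yields K_{5} as a minor, and since treewidth is minor-monotone, tw(G) ≥ tw(K_{5}) = 4. The upper and lower bounds meet at 4, so that is the treewidth.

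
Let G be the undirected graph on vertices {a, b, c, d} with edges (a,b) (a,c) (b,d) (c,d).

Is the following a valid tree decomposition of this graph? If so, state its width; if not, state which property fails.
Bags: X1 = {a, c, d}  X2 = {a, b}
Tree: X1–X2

A tree decomposition must satisfy three properties: every vertex lies in some bag; for every edge, both endpoints lie together in some bag; and for every vertex, the bags containing it form a connected subtree. Here edge (d,b) lies in no bag, so the decomposition is invalid.

No — edge (d,b) lies in no bag.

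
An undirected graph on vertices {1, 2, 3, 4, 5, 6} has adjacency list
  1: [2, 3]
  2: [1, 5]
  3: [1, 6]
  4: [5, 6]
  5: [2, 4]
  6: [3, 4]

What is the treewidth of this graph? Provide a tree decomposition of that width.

Treewidth 2.
Bags: B1 = {1, 2, 5}  B2 = {1, 3, 5}  B3 = {3, 5, 6}  B4 = {4, 5, 6}
Tree: B1–B2, B2–B3, B3–B4

The largest bag has 3 vertices, giving width 2; this decomposition certifies tw(G) ≤ 2. Since 5–2–1–3–6–4–5 is a cycle in G, G is not acyclic. Forests are exactly the graphs of treewidth ≤ 1, so tw(G) ≥ 2. The upper and lower bounds meet at 2, so that is the treewidth.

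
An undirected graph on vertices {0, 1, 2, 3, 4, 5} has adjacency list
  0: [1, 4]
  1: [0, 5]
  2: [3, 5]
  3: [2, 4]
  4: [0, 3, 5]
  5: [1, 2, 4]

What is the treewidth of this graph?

2

A width-2 tree decomposition is:
Bags: B1 = {2, 3, 4}  B2 = {2, 4, 5}  B3 = {0, 4, 5}  B4 = {0, 1, 5}
Tree: B1–B2, B2–B3, B3–B4
Each bag holds 3 vertices, so the decomposition has width 2, which upper-bounds the treewidth. The edges 3–2–5–4–3 form a cycle, so G is not a tree and its treewidth is at least 2. Therefore the treewidth is 2.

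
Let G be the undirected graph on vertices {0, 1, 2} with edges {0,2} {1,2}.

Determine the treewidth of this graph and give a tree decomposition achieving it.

Each bag holds 2 vertices, so the decomposition has width 1, which upper-bounds the treewidth. Any graph with an edge has treewidth ≥ 1, and G has the edge 2–1. The upper and lower bounds meet at 1, so that is the treewidth.

Treewidth 1.
Bags: B1 = {1, 2}  B2 = {0, 2}
Tree: B1–B2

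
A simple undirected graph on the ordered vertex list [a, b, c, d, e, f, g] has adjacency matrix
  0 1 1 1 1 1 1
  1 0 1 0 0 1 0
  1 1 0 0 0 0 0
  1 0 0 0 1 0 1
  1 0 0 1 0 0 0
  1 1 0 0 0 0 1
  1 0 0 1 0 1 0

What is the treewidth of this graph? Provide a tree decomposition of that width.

The largest bag has 3 vertices, giving width 2; this decomposition certifies tw(G) ≤ 2. For the lower bound, the 3 vertices {a, d, g} are pairwise adjacent, and any tree decomposition puts a clique entirely inside one bag — forcing width ≥ 2. The upper and lower bounds meet at 2, so that is the treewidth.

Treewidth 2.
One such decomposition:
Bags: B1 = {a, b, f}  B2 = {a, f, g}  B3 = {a, d, g}  B4 = {a, d, e}  B5 = {a, b, c}
Tree: B1–B2, B2–B3, B3–B4, B1–B5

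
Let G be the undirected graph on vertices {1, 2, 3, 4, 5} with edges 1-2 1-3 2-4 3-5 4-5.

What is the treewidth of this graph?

2

A width-2 tree decomposition is:
Bags: B1 = {1, 2, 4}  B2 = {1, 4, 5}  B3 = {1, 3, 5}
Tree: B1–B2, B2–B3
Every bag has size at most 3, so the width is 3 − 1 = 2 and tw(G) ≤ 2. Since 1–2–4–5–3–1 is a cycle in G, G is not acyclic. Forests are exactly the graphs of treewidth ≤ 1, so tw(G) ≥ 2. The upper and lower bounds meet at 2, so that is the treewidth.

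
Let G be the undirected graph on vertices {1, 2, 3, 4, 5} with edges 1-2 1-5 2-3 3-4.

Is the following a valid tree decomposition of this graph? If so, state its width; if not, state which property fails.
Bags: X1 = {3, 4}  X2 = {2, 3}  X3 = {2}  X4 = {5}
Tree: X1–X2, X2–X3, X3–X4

A tree decomposition must satisfy three properties: every vertex lies in some bag; for every edge, both endpoints lie together in some bag; and for every vertex, the bags containing it form a connected subtree. Here vertex 1 appears in no bag, so the decomposition is invalid.

No — vertex 1 appears in no bag.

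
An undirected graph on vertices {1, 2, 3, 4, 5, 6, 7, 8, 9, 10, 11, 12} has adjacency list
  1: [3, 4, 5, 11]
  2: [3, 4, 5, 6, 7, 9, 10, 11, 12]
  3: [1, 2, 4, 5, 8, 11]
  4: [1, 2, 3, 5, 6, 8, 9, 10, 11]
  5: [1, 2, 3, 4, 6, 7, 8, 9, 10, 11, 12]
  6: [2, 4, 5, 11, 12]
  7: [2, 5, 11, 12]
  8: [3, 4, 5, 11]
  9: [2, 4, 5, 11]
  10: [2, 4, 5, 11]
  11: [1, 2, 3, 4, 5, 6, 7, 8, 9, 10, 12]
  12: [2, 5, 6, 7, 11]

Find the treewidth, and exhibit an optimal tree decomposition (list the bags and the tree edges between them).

Each bag holds 5 vertices, so the decomposition has width 4, which upper-bounds the treewidth. On the other hand G contains the 5-clique {3, 4, 5, 8, 11}. A clique must lie in a single bag of any decomposition, so no decomposition can have width below 4. Combining the bounds, tw(G) = 4.

Treewidth 4.
Bags: B1 = {2, 4, 5, 10, 11}  B2 = {2, 4, 5, 6, 11}  B3 = {2, 4, 5, 9, 11}  B4 = {2, 3, 4, 5, 11}  B5 = {2, 5, 6, 11, 12}  B6 = {1, 3, 4, 5, 11}  B7 = {3, 4, 5, 8, 11}  B8 = {2, 5, 7, 11, 12}
Tree: B1–B2, B2–B3, B1–B4, B2–B5, B4–B6, B4–B7, B5–B8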